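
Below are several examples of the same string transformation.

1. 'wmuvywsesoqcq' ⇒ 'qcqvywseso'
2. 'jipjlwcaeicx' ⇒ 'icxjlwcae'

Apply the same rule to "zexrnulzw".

In each case the input is transformed by: delete the first 3 characters, then move the last 3 characters to the front (rotate right by 3).
So "zexrnulzw" becomes "lzwrnu".

lzwrnu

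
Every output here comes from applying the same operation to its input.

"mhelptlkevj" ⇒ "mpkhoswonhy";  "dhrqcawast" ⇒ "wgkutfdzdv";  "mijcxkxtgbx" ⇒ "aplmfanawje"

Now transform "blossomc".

What's happening: shift every letter 3 places forward in the alphabet (wrapping around), then move the last character to the front.
Applying both steps to "blossomc": "eorvvrpf", then "feorvvrp".

feorvvrp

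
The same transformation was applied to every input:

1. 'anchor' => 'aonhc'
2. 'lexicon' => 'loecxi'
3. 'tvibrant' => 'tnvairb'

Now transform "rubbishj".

Each output is the input with this applied: delete the last character, then take characters alternately from the front and the back (1st, last, 2nd, 2nd-last, ...).
For "rubbishj", step one produces "rubbish"; step two turns that into "rhusbib".

rhusbib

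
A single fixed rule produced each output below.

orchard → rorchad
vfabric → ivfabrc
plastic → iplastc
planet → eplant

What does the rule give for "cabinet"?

ecabint

What's happening: move the last character to the front, then swap the first and last characters.
Applying both steps to "cabinet": "tcabine", then "ecabint".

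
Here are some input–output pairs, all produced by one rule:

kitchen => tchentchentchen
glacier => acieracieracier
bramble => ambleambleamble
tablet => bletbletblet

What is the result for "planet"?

anetanetanet

In each case the input is transformed by: delete the first 2 characters, then write the whole string 3 times in a row.
Working it through for "planet": intermediate "anet", final "anetanetanet".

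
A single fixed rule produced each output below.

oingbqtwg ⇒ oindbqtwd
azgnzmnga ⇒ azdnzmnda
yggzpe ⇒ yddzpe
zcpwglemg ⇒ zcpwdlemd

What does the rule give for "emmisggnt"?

emmisddnt

In each case the input is transformed by: replace every "g" with "d".
On "emmisggnt" that produces "emmisddnt".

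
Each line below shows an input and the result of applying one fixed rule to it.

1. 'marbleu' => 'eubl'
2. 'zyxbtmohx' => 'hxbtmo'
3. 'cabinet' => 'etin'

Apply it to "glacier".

erci

Rule — delete the first 3 characters, then move the last 2 characters to the front (rotate right by 2).
On "glacier": the first step gives "cier", and the second then gives "erci".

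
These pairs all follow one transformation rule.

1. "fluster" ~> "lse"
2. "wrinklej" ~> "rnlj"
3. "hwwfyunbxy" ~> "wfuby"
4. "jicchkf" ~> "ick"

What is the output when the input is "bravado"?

rvd

Looking at the pairs, the operation is to keep every other character starting from the second (positions 2nd, 4th, 6th, ...).
Applying that to "bravado" gives "rvd".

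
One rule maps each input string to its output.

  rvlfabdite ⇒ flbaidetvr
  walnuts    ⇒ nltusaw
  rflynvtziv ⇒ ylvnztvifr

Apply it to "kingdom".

The transformation: swap each adjacent pair of characters (1↔2, 3↔4, ...), then move the first 2 characters to the end (rotate left by 2).
Doing the same to "kingdom": "gnodmik".

gnodmik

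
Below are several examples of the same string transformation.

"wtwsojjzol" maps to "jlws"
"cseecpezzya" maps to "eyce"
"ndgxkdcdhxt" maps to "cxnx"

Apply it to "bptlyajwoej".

jebl

Looking at the pairs, the operation is to keep one character in every 3, starting at position 1 (positions 1st, 4th, 7th, ...), then move the last 2 characters to the front (rotate right by 2).
For "bptlyajwoej", step one produces "blje"; step two turns that into "jebl".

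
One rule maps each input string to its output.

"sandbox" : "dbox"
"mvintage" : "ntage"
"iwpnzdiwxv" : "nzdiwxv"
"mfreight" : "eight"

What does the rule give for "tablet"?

let

What's happening: delete the first 3 characters.
So "tablet" becomes "let".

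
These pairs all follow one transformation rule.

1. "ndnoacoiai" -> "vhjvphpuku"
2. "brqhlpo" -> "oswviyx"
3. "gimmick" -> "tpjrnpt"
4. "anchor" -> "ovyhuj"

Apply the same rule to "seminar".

puhyzlt

In each case the input is transformed by: move the first 3 characters to the end (rotate left by 3), then shift every letter 7 places forward in the alphabet (wrapping around).
So "seminar" becomes "puhyzlt".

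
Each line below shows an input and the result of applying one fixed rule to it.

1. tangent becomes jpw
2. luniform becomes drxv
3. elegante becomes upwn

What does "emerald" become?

In each case the input is transformed by: keep every other character starting from the second (positions 2nd, 4th, 6th, ...), then shift every letter 9 places forward in the alphabet (wrapping around).
For "emerald" the result is "vau".

vau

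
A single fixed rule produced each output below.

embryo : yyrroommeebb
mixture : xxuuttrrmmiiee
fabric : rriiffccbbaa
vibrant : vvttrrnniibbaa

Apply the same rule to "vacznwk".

zzwwvvnnkkccaa

What's happening: double every character, then sort the characters into reverse alphabetical order.
For "vacznwk", step one produces "vvaacczznnwwkk"; step two turns that into "zzwwvvnnkkccaa".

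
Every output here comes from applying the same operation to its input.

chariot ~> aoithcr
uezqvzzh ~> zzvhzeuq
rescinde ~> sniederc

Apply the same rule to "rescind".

What's happening: swap each adjacent pair of characters (1↔2, 3↔4, ...), then move the first 3 characters to the end (rotate left by 3).
"rescind" → "ercsnid" → "sniderc".

sniderc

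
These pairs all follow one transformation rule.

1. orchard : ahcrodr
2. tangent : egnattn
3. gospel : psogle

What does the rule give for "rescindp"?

Each output is the input with this applied: move the last 2 characters to the front (rotate right by 2), then reverse the string.
Starting from "rescindp": after the first operation, "dprescin"; after the second, "nicserpd".

nicserpd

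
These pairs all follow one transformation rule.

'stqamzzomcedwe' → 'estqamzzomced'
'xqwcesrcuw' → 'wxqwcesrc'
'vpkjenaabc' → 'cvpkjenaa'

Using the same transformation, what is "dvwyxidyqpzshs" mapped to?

sdvwyxidyqpzs

The transformation: move the last character to the front, then delete the last character.
Starting from "dvwyxidyqpzshs": after the first operation, "sdvwyxidyqpzsh"; after the second, "sdvwyxidyqpzs".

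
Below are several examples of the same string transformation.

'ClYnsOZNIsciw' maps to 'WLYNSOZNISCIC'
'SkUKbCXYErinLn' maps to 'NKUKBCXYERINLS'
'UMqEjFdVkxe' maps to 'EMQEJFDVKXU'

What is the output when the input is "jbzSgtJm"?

The pattern: swap the first and last characters, then convert every letter to uppercase.
Applying that to "jbzSgtJm" gives "MBZSGTJJ".
(Check on "SkUKbCXYErinLn": → "nkUKbCXYErinLS" → "NKUKBCXYERINLS" ✓)

MBZSGTJJ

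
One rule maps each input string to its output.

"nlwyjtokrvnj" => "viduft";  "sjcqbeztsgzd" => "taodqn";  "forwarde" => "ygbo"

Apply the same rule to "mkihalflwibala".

What's happening: keep every other character starting from the second (positions 2nd, 4th, 6th, ...), then shift every letter 10 places forward in the alphabet (wrapping around).
Applying both steps to "mkihalflwibala": "khlliaa", then "urvvskk".

urvvskk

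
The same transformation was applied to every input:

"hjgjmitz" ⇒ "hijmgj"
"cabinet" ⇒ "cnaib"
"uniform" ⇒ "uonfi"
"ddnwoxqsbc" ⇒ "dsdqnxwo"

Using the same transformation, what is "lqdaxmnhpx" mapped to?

What's happening: delete the last 2 characters, then take characters alternately from the front and the back (1st, last, 2nd, 2nd-last, ...).
Doing the same to "lqdaxmnhpx": "lhqndmax".

lhqndmax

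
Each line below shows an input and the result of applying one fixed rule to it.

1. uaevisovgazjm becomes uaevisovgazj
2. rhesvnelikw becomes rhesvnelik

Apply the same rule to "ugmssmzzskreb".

The pattern: delete the last character.
Applying that to "ugmssmzzskreb" gives "ugmssmzzskre".

ugmssmzzskre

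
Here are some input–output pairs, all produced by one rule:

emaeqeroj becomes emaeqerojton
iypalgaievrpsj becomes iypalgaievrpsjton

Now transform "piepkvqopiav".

Rule — append "ton".
On "piepkvqopiav" that produces "piepkvqopiavton".

piepkvqopiavton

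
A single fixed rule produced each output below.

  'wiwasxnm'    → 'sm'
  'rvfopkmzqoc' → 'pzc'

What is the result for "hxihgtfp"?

Looking at the pairs, the operation is to move the first 2 characters to the end (rotate left by 2), then keep one character in every 3, starting at position 3 (positions 3rd, 6th, 9th, ...).
"hxihgtfp" → "ihgtfphx" → "gp".

gp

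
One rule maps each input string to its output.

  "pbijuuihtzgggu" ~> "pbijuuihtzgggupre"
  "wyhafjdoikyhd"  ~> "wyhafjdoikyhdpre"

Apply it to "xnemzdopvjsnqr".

xnemzdopvjsnqrpre

Rule — append "pre".
Applying that to "xnemzdopvjsnqr" gives "xnemzdopvjsnqrpre".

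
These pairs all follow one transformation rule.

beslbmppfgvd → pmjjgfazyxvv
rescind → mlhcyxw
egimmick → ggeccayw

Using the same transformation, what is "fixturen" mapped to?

The pattern: sort the characters into reverse alphabetical order, then shift every letter 6 places backward in the alphabet (wrapping around).
Applying both steps to "fixturen": "xutrnife", then "ronlhczy".

ronlhczy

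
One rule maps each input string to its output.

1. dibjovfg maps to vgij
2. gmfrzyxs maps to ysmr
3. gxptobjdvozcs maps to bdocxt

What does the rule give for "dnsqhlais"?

Looking at the pairs, the operation is to keep every other character starting from the second (positions 2nd, 4th, 6th, ...), then move the first 2 characters to the end (rotate left by 2).
For "dnsqhlais", step one produces "nqli"; step two turns that into "linq".

linq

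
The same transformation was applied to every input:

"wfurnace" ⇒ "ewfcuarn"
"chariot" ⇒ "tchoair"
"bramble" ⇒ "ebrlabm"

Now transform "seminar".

Each output is the input with this applied: swap the first and last characters, then take characters alternately from the front and the back (1st, last, 2nd, 2nd-last, ...).
Applying both steps to "seminar": "reminas", then "rseamni".

rseamni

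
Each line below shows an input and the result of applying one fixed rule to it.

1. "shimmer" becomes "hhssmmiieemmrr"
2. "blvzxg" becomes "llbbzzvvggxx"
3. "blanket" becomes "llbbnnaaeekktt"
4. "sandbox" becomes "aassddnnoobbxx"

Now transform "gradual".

The rule is to swap each adjacent pair of characters (1↔2, 3↔4, ...), then double every character.
Starting from "gradual": after the first operation, "rgdaaul"; after the second, "rrggddaaaauull".

rrggddaaaauull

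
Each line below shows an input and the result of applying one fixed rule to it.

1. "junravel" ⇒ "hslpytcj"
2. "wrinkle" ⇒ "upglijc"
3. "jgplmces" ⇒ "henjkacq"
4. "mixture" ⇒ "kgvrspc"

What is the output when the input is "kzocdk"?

ixmabi

Looking at the pairs, the operation is to shift every letter 2 places backward in the alphabet (wrapping around).
On "kzocdk" that produces "ixmabi".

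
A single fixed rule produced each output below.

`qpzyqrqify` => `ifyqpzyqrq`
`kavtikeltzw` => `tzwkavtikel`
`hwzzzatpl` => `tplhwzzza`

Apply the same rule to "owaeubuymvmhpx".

The transformation: move the last 3 characters to the front (rotate right by 3).
Doing the same to "owaeubuymvmhpx": "hpxowaeubuymvm".

hpxowaeubuymvm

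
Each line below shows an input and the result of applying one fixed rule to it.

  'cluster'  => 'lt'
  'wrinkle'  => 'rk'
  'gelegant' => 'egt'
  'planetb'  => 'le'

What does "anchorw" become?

no

Each output is the input with this applied: keep one character in every 3, starting at position 2 (positions 2nd, 5th, 8th, ...).
Applying that to "anchorw" gives "no".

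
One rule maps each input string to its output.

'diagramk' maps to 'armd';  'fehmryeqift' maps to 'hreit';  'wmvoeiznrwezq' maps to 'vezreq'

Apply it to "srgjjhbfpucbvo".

gjbpcvs

Each output is the input with this applied: move the first character to the end, then keep every other character starting from the second (positions 2nd, 4th, 6th, ...).
For "srgjjhbfpucbvo", step one produces "rgjjhbfpucbvos"; step two turns that into "gjbpcvs".
(Check on "wmvoeiznrwezq": → "mvoeiznrwezqw" → "vezreq" ✓)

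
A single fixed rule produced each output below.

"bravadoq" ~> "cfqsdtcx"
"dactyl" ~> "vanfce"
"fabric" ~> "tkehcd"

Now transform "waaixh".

kzjycc

The rule is to shift every letter 2 places forward in the alphabet (wrapping around), then swap the front and back halves of the string.
For "waaixh", step one produces "ycckzj"; step two turns that into "kzjycc".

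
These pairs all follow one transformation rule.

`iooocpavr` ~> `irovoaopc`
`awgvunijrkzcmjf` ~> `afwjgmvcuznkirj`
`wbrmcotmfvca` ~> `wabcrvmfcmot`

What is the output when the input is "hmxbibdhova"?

hamvxobhidb

The transformation: take characters alternately from the front and the back (1st, last, 2nd, 2nd-last, ...).
Applying that to "hmxbibdhova" gives "hamvxobhidb".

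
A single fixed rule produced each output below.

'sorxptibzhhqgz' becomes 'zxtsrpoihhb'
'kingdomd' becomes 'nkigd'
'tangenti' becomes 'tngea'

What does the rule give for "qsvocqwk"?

Each output is the input with this applied: delete the last 3 characters, then sort the characters into reverse alphabetical order.
On "qsvocqwk" that produces "vsqoc".

vsqoc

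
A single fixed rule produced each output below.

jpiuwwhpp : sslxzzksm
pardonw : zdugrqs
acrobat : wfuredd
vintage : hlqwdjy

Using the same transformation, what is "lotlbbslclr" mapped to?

The transformation: shift every letter 3 places forward in the alphabet (wrapping around), then swap the first and last characters.
For "lotlbbslclr", step one produces "orwoeevofou"; step two turns that into "urwoeevofoo".

urwoeevofoo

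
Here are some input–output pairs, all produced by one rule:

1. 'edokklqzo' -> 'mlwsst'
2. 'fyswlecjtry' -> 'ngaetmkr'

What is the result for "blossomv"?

jtwaa

What's happening: shift every letter 8 places forward in the alphabet (wrapping around), then delete the last 3 characters.
For "blossomv", step one produces "jtwaawud"; step two turns that into "jtwaa".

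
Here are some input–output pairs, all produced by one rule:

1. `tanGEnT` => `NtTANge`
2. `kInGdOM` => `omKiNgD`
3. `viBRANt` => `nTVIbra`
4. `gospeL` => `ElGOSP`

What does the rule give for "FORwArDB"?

The transformation: flip the case of every letter, then move the last 2 characters to the front (rotate right by 2).
Doing the same to "FORwArDB": "dbforWaR".

dbforWaR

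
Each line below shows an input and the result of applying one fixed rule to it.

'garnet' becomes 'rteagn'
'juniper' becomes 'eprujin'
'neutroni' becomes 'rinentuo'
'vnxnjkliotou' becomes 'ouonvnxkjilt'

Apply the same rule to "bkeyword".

wdrkbyeo

The transformation: swap each adjacent pair of characters (1↔2, 3↔4, ...), then move the last 3 characters to the front (rotate right by 3).
Starting from "bkeyword": after the first operation, "kbyeowdr"; after the second, "wdrkbyeo".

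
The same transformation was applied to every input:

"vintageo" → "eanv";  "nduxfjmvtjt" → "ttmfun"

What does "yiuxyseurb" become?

The pattern: keep every other character starting from the first (positions 1st, 3rd, 5th, ...), then reverse the string.
Starting from "yiuxyseurb": after the first operation, "yuyer"; after the second, "reyuy".

reyuy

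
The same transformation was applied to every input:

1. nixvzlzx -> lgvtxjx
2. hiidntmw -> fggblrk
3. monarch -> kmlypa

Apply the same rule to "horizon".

The rule is to shift every letter 2 places backward in the alphabet (wrapping around), then delete the last character.
Applying both steps to "horizon": "fmpgxml", then "fmpgxm".

fmpgxm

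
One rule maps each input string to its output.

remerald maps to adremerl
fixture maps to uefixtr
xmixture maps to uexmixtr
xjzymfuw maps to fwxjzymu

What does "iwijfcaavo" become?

aoiwijfcav

Rule — move the last 2 characters to the front (rotate right by 2), then swap the first and last characters.
"iwijfcaavo" → "aoiwijfcav".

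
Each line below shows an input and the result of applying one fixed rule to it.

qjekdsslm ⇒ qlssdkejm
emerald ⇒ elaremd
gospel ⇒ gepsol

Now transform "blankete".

Looking at the pairs, the operation is to swap the first and last characters, then reverse the string.
For "blankete" the result is "bteknale".

bteknale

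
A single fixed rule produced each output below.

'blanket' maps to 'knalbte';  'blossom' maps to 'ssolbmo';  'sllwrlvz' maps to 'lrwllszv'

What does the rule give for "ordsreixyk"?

xiersdroky

In each case the input is transformed by: reverse the string, then move the first 2 characters to the end (rotate left by 2).
Applying both steps to "ordsreixyk": "kyxiersdro", then "xiersdroky".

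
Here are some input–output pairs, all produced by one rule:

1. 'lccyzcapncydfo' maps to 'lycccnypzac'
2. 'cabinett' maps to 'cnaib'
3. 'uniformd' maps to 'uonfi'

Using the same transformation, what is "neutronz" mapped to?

nretu

Rule — delete the last 3 characters, then take characters alternately from the front and the back (1st, last, 2nd, 2nd-last, ...).
Starting from "neutronz": after the first operation, "neutr"; after the second, "nretu".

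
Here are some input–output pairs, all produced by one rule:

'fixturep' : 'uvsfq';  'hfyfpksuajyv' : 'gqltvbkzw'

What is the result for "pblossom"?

pttpn

Each output is the input with this applied: shift every letter 1 place forward in the alphabet (wrapping around), then delete the first 3 characters.
Starting from "pblossom": after the first operation, "qcmpttpn"; after the second, "pttpn".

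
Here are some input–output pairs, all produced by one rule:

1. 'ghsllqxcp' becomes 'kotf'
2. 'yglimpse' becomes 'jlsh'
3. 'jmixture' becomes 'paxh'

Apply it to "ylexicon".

Looking at the pairs, the operation is to keep every other character starting from the second (positions 2nd, 4th, 6th, ...), then shift every letter 3 places forward in the alphabet (wrapping around).
"ylexicon" → "oafq".

oafq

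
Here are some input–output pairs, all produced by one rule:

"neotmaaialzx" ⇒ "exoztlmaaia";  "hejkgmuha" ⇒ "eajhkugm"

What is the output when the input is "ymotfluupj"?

The transformation: delete the first character, then take characters alternately from the front and the back (1st, last, 2nd, 2nd-last, ...).
On "ymotfluupj": the first step gives "motfluupj", and the second then gives "mjoptuful".

mjoptuful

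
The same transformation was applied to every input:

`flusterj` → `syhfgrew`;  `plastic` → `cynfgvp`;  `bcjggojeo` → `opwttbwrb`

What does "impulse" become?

vzchyfr

In each case the input is transformed by: shift every letter 13 places forward in the alphabet (wrapping around) — i.e. ROT13.
Doing the same to "impulse": "vzchyfr".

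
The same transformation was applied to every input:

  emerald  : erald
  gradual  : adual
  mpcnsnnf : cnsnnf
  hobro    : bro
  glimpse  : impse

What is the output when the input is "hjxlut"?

The transformation: delete the first 2 characters.
On "hjxlut" that produces "xlut".

xlut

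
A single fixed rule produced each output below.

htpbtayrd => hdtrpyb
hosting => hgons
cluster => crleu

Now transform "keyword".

Each output is the input with this applied: take characters alternately from the front and the back (1st, last, 2nd, 2nd-last, ...), then delete the last 2 characters.
On "keyword" that produces "kdery".

kdery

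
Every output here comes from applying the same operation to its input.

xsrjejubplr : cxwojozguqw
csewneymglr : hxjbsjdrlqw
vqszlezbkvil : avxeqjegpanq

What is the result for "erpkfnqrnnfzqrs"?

Rule — shift every letter 5 places forward in the alphabet (wrapping around).
On "erpkfnqrnnfzqrs" that produces "jwupksvwsskevwx".

jwupksvwsskevwx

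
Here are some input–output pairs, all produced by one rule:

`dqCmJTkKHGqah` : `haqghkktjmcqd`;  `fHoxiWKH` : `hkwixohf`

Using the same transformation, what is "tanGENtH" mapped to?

The pattern: reverse the string, then convert every letter to lowercase.
"tanGENtH" → "htnegnat".

htnegnat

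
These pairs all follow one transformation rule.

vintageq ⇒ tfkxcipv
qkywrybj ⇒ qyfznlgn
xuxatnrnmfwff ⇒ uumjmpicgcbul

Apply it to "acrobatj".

Rule — shift every letter 11 places backward in the alphabet (wrapping around), then move the last 2 characters to the front (rotate right by 2).
"acrobatj" → "prgdqpiy" → "iyprgdqp".

iyprgdqp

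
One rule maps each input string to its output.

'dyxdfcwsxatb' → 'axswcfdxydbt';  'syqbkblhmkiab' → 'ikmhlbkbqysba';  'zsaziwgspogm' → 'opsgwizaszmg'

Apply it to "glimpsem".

spmilgme

Rule — reverse the string, then move the first 2 characters to the end (rotate left by 2).
Starting from "glimpsem": after the first operation, "mespmilg"; after the second, "spmilgme".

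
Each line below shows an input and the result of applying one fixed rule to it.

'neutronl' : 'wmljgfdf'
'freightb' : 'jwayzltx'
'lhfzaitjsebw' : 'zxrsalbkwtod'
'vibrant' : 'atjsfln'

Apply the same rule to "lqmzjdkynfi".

ierbvcqfxad

Rule — shift every letter 8 places backward in the alphabet (wrapping around), then move the first character to the end.
Applying that to "lqmzjdkynfi" gives "ierbvcqfxad".
(Check on "freightb": → "xjwayzlt" → "jwayzltx" ✓)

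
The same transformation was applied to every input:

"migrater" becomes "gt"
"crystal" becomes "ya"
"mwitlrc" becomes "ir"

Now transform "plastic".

ai

The rule is to keep one character in every 3, starting at position 3 (positions 3rd, 6th, 9th, ...).
"plastic" → "ai".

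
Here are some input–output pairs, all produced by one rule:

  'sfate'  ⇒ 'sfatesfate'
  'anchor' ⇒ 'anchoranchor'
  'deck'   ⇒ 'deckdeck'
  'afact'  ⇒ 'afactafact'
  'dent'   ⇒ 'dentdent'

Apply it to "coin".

Rule — write the whole string twice.
Applying that to "coin" gives "coincoin".

coincoin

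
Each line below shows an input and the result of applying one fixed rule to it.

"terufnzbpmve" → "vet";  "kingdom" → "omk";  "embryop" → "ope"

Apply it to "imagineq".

eqi

Looking at the pairs, the operation is to move the first character to the end, then keep only the last 3 characters.
For "imagineq" the result is "eqi".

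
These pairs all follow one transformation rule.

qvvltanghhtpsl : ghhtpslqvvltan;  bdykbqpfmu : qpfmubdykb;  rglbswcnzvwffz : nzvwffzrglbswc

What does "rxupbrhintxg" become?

What's happening: swap the front and back halves of the string.
Doing the same to "rxupbrhintxg": "hintxgrxupbr".

hintxgrxupbr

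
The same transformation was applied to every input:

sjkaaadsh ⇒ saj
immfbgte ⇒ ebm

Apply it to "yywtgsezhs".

zgy

Looking at the pairs, the operation is to keep one character in every 3, starting at position 2 (positions 2nd, 5th, 8th, ...), then reverse the string.
"yywtgsezhs" → "zgy".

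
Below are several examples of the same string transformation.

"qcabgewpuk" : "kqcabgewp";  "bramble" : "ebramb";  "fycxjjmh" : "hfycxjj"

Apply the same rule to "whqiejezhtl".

lwhqiejezh

The rule is to move the last character to the front, then delete the last character.
So "whqiejezhtl" becomes "lwhqiejezh".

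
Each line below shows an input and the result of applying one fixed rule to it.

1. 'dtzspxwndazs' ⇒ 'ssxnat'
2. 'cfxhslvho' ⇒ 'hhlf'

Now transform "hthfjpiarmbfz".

ffpamt

The pattern: keep every other character starting from the second (positions 2nd, 4th, 6th, ...), then swap the first and last characters.
"hthfjpiarmbfz" → "tfpamf" → "ffpamt".
(Check on "cfxhslvho": → "fhlh" → "hhlf" ✓)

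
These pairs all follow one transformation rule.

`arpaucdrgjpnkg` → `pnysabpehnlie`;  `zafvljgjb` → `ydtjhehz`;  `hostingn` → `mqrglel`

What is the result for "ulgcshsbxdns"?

jeaqfqzvblq

Rule — shift every letter 2 places backward in the alphabet (wrapping around), then delete the first character.
On "ulgcshsbxdns" that produces "jeaqfqzvblq".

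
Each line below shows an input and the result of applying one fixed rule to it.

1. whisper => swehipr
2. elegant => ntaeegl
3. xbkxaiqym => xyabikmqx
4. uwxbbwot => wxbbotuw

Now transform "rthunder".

tudehnrr

In each case the input is transformed by: sort the characters into alphabetical order, then move the last 2 characters to the front (rotate right by 2).
Applying both steps to "rthunder": "dehnrrtu", then "tudehnrr".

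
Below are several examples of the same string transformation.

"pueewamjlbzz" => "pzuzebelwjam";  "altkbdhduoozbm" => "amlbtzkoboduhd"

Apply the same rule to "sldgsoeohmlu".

sulldmghsooe

Looking at the pairs, the operation is to take characters alternately from the front and the back (1st, last, 2nd, 2nd-last, ...).
For "sldgsoeohmlu" the result is "sulldmghsooe".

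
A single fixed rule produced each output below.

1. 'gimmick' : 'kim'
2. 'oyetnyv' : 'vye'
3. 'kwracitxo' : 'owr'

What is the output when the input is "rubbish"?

hub

The pattern: swap the first and last characters, then keep only the first 3 characters.
On "rubbish": the first step gives "hubbisr", and the second then gives "hub".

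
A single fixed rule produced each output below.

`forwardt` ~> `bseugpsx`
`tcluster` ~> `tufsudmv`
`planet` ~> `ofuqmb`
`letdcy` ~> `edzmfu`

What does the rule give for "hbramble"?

ncmficsb

The rule is to shift every letter 1 place forward in the alphabet (wrapping around), then swap the front and back halves of the string.
For "hbramble", step one produces "icsbncmf"; step two turns that into "ncmficsb".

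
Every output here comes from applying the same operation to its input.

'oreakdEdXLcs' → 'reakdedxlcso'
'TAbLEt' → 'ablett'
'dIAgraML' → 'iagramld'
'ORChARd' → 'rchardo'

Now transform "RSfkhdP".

Looking at the pairs, the operation is to move the first character to the end, then convert every letter to lowercase.
Applying both steps to "RSfkhdP": "SfkhdPR", then "sfkhdpr".

sfkhdpr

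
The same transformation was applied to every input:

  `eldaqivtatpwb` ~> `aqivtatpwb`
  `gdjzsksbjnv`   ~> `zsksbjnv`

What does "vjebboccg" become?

bboccg

Looking at the pairs, the operation is to delete the first 3 characters.
Applying that to "vjebboccg" gives "bboccg".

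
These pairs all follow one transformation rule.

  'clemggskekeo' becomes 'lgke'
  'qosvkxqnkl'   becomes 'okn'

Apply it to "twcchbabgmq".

The pattern: keep one character in every 3, starting at position 2 (positions 2nd, 5th, 8th, ...).
For "twcchbabgmq" the result is "whbq".

whbq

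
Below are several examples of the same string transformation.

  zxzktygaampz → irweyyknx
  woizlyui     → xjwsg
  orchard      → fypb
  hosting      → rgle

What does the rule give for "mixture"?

rspc

In each case the input is transformed by: delete the first 3 characters, then shift every letter 2 places backward in the alphabet (wrapping around).
Doing the same to "mixture": "rspc".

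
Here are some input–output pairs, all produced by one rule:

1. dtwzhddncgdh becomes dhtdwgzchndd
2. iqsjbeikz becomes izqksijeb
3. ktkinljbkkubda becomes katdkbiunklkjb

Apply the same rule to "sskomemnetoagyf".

sfsykgoamoetmen

Each output is the input with this applied: take characters alternately from the front and the back (1st, last, 2nd, 2nd-last, ...).
On "sskomemnetoagyf" that produces "sfsykgoamoetmen".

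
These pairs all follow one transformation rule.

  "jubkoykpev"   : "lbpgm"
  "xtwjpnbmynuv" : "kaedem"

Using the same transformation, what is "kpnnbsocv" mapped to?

The transformation: shift every letter 9 places backward in the alphabet (wrapping around), then keep every other character starting from the second (positions 2nd, 4th, 6th, ...).
For "kpnnbsocv", step one produces "bgeesjftm"; step two turns that into "gejt".
(Check on "xtwjpnbmynuv": → "oknagesdpelm" → "kaedem" ✓)

gejt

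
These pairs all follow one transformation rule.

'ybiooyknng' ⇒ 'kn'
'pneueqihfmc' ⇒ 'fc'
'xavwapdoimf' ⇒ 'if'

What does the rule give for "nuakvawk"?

Each output is the input with this applied: keep every other character starting from the first (positions 1st, 3rd, 5th, ...), then keep only the last 2 characters.
Applying both steps to "nuakvawk": "navw", then "vw".

vw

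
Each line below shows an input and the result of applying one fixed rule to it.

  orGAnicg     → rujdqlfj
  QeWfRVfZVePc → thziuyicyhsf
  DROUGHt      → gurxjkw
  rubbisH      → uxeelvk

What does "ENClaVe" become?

The transformation: shift every letter 3 places forward in the alphabet (wrapping around), then convert every letter to lowercase.
For "ENClaVe", step one produces "HQFodYh"; step two turns that into "hqfodyh".
(Check on "orGAnicg": → "ruJDqlfj" → "rujdqlfj" ✓)

hqfodyh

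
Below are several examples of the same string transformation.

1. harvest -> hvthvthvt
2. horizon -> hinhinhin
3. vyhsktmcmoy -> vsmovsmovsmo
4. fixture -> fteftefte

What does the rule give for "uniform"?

ufmufmufm

What's happening: keep one character in every 3, starting at position 1 (positions 1st, 4th, 7th, ...), then write the whole string 3 times in a row.
Starting from "uniform": after the first operation, "ufm"; after the second, "ufmufmufm".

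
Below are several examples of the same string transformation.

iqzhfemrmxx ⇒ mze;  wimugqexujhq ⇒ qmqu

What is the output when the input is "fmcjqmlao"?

ocm

The rule is to keep one character in every 3, starting at position 3 (positions 3rd, 6th, 9th, ...), then move the last character to the front.
Working it through for "fmcjqmlao": intermediate "cmo", final "ocm".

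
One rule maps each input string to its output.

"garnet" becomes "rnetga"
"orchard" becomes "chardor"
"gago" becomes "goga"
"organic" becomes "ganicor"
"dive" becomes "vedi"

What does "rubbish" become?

The pattern: move the first 2 characters to the end (rotate left by 2).
Applying that to "rubbish" gives "bbishru".

bbishru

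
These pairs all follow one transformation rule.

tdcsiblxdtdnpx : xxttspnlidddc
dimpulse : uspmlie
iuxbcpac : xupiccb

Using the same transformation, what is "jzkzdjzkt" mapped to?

zzztkkjj

In each case the input is transformed by: sort the characters into reverse alphabetical order, then delete the last character.
Starting from "jzkzdjzkt": after the first operation, "zzztkkjjd"; after the second, "zzztkkjj".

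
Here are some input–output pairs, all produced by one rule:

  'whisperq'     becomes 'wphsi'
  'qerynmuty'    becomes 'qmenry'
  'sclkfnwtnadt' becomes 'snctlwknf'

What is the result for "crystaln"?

ctrsy

Rule — delete the last 3 characters, then take characters alternately from the front and the back (1st, last, 2nd, 2nd-last, ...).
Applying both steps to "crystaln": "cryst", then "ctrsy".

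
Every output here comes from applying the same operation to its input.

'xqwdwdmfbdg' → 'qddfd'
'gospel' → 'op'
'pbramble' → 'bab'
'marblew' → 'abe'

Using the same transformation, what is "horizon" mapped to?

The pattern: delete the last character, then keep every other character starting from the second (positions 2nd, 4th, 6th, ...).
On "horizon": the first step gives "horizo", and the second then gives "oio".

oio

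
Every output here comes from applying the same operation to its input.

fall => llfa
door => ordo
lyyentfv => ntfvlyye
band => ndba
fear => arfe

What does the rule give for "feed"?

edfe

In each case the input is transformed by: swap the front and back halves of the string.
On "feed" that produces "edfe".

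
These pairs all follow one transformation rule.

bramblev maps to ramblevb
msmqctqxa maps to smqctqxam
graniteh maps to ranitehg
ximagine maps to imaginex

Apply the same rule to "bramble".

In each case the input is transformed by: move the first character to the end.
"bramble" → "rambleb".

rambleb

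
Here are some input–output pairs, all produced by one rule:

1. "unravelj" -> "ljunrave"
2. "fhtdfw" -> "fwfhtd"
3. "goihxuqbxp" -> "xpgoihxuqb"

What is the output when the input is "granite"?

In each case the input is transformed by: move the last 2 characters to the front (rotate right by 2).
Doing the same to "granite": "tegrani".

tegrani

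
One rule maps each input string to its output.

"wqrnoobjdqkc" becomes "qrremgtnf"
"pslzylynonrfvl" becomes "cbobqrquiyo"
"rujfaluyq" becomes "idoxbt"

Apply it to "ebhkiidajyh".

In each case the input is transformed by: shift every letter 3 places forward in the alphabet (wrapping around), then delete the first 3 characters.
For "ebhkiidajyh", step one produces "heknllgdmbk"; step two turns that into "nllgdmbk".

nllgdmbk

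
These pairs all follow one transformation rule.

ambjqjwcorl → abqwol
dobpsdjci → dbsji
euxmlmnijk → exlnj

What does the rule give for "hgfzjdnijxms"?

hfjnjm

The pattern: keep every other character starting from the first (positions 1st, 3rd, 5th, ...).
For "hgfzjdnijxms" the result is "hfjnjm".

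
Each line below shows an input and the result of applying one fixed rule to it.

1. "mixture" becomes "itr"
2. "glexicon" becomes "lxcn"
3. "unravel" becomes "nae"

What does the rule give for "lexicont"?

Looking at the pairs, the operation is to keep every other character starting from the second (positions 2nd, 4th, 6th, ...).
On "lexicont" that produces "eiot".

eiot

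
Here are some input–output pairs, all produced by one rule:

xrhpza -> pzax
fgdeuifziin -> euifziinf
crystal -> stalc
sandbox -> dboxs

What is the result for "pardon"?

donp

The transformation: move the first character to the end, then delete the first 2 characters.
"pardon" → "ardonp" → "donp".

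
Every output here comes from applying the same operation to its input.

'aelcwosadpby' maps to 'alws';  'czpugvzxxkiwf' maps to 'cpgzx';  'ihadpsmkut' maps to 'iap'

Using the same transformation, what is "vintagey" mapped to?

Rule — keep every other character starting from the first (positions 1st, 3rd, 5th, ...), then delete the last 2 characters.
Applying both steps to "vintagey": "vnae", then "vn".

vn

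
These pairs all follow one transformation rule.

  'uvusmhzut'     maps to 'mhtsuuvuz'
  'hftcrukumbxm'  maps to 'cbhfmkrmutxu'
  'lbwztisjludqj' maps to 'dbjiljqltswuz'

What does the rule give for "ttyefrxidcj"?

dcfejitrxty

Looking at the pairs, the operation is to sort the characters into alphabetical order, then swap each adjacent pair of characters (1↔2, 3↔4, ...).
For "ttyefrxidcj", step one produces "cdefijrttxy"; step two turns that into "dcfejitrxty".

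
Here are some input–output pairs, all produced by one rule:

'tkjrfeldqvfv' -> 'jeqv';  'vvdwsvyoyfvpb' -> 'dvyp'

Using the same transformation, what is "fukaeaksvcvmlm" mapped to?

kavm

In each case the input is transformed by: keep one character in every 3, starting at position 3 (positions 3rd, 6th, 9th, ...).
On "fukaeaksvcvmlm" that produces "kavm".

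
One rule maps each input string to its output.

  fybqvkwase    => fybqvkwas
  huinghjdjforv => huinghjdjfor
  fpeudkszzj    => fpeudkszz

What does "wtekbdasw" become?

wtekbdas

In each case the input is transformed by: delete the last character.
So "wtekbdasw" becomes "wtekbdas".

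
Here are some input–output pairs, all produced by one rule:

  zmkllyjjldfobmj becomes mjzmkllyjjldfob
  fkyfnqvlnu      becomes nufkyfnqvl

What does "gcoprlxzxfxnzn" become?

zngcoprlxzxfxn

The rule is to move the last 2 characters to the front (rotate right by 2).
Applying that to "gcoprlxzxfxnzn" gives "zngcoprlxzxfxn".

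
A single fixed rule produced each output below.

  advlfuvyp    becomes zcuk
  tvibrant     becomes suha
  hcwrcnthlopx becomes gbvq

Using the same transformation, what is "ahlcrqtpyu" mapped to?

The pattern: shift every letter 1 place backward in the alphabet (wrapping around), then keep only the first 4 characters.
Applying both steps to "ahlcrqtpyu": "zgkbqpsoxt", then "zgkb".

zgkb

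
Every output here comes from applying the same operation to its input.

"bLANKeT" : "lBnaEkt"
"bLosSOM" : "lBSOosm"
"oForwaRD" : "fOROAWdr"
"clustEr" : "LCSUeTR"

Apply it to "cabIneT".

Rule — swap each adjacent pair of characters (1↔2, 3↔4, ...), then flip the case of every letter.
For "cabIneT", step one produces "acIbenT"; step two turns that into "ACiBENt".
(Check on "oForwaRD": → "ForoawDR" → "fOROAWdr" ✓)

ACiBENt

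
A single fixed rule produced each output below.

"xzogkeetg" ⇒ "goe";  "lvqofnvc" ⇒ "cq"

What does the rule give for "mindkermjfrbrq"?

qnej

The transformation: move the last 3 characters to the front (rotate right by 3), then keep one character in every 3, starting at position 3 (positions 3rd, 6th, 9th, ...).
Starting from "mindkermjfrbrq": after the first operation, "brqmindkermjfr"; after the second, "qnej".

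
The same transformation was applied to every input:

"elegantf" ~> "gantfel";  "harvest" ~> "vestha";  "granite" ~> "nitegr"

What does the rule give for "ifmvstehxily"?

vstehxilyif

Each output is the input with this applied: move the first 2 characters to the end (rotate left by 2), then delete the first character.
Working it through for "ifmvstehxily": intermediate "mvstehxilyif", final "vstehxilyif".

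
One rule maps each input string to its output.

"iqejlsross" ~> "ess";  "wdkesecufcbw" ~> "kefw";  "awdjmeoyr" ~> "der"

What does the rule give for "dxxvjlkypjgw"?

The rule is to keep one character in every 3, starting at position 3 (positions 3rd, 6th, 9th, ...).
For "dxxvjlkypjgw" the result is "xlpw".

xlpw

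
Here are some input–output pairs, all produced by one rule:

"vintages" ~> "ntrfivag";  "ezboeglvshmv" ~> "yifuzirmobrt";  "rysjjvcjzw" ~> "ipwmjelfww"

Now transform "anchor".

In each case the input is transformed by: shift every letter 13 places forward in the alphabet (wrapping around) — i.e. ROT13, then swap the front and back halves of the string.
"anchor" → "napube" → "ubenap".

ubenap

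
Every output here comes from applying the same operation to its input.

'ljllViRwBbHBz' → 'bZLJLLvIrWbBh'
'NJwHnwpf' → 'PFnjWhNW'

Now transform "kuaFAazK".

ZkKUAfaA

Looking at the pairs, the operation is to move the last 2 characters to the front (rotate right by 2), then flip the case of every letter.
Starting from "kuaFAazK": after the first operation, "zKkuaFAa"; after the second, "ZkKUAfaA".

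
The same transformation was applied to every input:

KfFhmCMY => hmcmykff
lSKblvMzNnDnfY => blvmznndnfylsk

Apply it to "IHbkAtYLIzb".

In each case the input is transformed by: move the first 3 characters to the end (rotate left by 3), then convert every letter to lowercase.
Starting from "IHbkAtYLIzb": after the first operation, "kAtYLIzbIHb"; after the second, "katylizbihb".

katylizbihb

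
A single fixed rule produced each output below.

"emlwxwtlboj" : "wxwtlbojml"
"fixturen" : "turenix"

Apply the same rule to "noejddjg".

jddjgoe

What's happening: delete the first character, then move the first 2 characters to the end (rotate left by 2).
"noejddjg" → "oejddjg" → "jddjgoe".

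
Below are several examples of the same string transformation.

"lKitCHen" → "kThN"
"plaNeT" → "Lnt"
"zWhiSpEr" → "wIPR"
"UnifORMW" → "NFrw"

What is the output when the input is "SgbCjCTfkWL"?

GccFw

In each case the input is transformed by: keep every other character starting from the second (positions 2nd, 4th, 6th, ...), then flip the case of every letter.
"SgbCjCTfkWL" → "gCCfW" → "GccFw".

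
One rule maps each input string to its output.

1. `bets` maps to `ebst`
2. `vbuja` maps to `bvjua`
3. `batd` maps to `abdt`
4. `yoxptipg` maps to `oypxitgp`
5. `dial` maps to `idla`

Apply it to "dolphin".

The transformation: swap each adjacent pair of characters (1↔2, 3↔4, ...).
Doing the same to "dolphin": "odplihn".

odplihn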